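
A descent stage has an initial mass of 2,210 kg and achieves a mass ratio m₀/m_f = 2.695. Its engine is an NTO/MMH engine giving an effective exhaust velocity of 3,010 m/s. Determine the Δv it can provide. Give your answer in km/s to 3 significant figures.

Δv ≈ 2.98 km/s

From the ideal rocket equation, Δv = v_e · ln(2.695) = 3010.0 × 0.9914 ≈ 2984.1 m/s.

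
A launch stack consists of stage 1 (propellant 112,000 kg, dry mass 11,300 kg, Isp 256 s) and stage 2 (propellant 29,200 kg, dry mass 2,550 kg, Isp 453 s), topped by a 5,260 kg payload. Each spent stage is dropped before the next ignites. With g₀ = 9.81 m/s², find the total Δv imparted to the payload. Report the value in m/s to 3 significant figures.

Ignition mass of stage 1 = 112,000+11,300 + 29,200+2,550 + 5,260 = 160,310 kg.
Stage 1: m₀ = 160,310 kg, m_f = 160,310 − 112,000 = 48,310 kg; Δv = 256×9.81×ln(3.318) = 2511.4×1.1995 ≈ 3012 m/s.
Stage 2: m₀ = 37,010 kg, m_f = 37,010 − 29,200 = 7,810 kg; Δv = 453×9.81×ln(4.739) = 4443.9×1.5558 ≈ 6914 m/s.
Total Δv = 3012 + 6914 = 9926 m/s.

Δv ≈ 9930 m/s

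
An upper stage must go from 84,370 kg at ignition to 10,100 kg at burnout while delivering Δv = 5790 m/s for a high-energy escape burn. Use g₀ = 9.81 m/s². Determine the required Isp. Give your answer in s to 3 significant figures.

ln(m₀/m_f) = ln(84370/10100) = ln(8.353) = 2.1227.
v_e = Δv / ln(m₀/m_f) = 5790 / 2.1227 = 2727.7 m/s.
Isp = v_e / g₀ = 2727.7 / 9.81 = 278.1 s.

Isp ≈ 278 s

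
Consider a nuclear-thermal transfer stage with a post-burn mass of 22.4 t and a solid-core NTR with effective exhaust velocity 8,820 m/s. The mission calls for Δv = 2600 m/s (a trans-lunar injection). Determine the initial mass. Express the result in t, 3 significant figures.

m₀/m_f = exp(Δv / v_e) = exp(2600 / 8820.0) = exp(0.2948) = 1.3428.
m₀ = m_f × 1.3428 = 22.4 × 1.3428 = 30.0787 t.

initial mass ≈ 30.1 t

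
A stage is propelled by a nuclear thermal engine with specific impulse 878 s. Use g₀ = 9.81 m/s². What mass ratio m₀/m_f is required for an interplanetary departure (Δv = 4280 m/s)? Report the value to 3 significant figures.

mass ratio ≈ 1.64

v_e = Isp · g₀ = 878 × 9.81 = 8613.2 m/s.
m₀/m_f = exp(Δv / v_e) = exp(4280 / 8613.2) = exp(0.4969) = 1.6436.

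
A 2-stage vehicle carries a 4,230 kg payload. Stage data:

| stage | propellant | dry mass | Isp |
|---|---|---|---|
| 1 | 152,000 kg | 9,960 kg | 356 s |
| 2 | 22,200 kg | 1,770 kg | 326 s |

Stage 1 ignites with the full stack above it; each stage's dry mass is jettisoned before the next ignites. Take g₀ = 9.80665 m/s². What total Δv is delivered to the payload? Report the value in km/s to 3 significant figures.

Ignition mass of stage 1 = 152,000+9,960 + 22,200+1,770 + 4,230 = 190,160 kg.
Stage 1: m₀ = 190,160 kg, m_f = 190,160 − 152,000 = 38,160 kg; Δv = 356×9.80665×ln(4.983) = 3491.2×1.6061 ≈ 5607 m/s.
Stage 2: m₀ = 28,200 kg, m_f = 28,200 − 22,200 = 6,000 kg; Δv = 326×9.80665×ln(4.7) = 3197.0×1.5476 ≈ 4948 m/s.
Total Δv = 5607 + 4948 = 10555 m/s.

Δv ≈ 10.6 km/s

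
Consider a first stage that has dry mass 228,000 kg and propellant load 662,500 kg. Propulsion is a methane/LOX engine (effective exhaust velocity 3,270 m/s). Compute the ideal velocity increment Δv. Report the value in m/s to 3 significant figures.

m₀ = m_dry + m_prop = 228,000 + 662,500 = 890,500 kg.
Using Δv = v_e ln(m₀/m_f): Δv = v_e · ln(m₀/m_f) = 3270.0 × ln(3.906) = 3270.0 × 1.3624 ≈ 4455.2 m/s.

Δv ≈ 4460 m/s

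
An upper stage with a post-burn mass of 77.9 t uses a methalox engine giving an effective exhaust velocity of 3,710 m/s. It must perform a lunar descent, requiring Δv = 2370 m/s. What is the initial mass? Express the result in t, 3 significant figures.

initial mass ≈ 148 t

Rocket equation: m₀/m_f = exp(Δv / v_e) = exp(2370 / 3710.0) = exp(0.6388) = 1.8942.
m₀ = m_f × 1.8942 = 77.9 × 1.8942 = 147.558 t.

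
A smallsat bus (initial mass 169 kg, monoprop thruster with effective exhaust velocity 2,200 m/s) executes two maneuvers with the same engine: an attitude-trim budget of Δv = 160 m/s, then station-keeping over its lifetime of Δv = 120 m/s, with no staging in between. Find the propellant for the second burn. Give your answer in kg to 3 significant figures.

propellant for the second burn ≈ 8.34 kg

After the first burn: m = 169 × exp(−160/2200.0) = 169 × 0.92985 = 157.145 kg.
After the second burn: m = 157.145 × exp(−120/2200.0) = 157.145 × 0.94692 = 148.804 kg.
Second-burn propellant = 157.145 − 148.804 = 8.341 kg.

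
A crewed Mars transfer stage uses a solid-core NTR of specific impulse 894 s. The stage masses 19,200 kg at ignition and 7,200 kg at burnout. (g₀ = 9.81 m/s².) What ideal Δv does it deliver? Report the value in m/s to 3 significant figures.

v_e = Isp · g₀ = 894 × 9.81 = 8770.1 m/s.
Δv = v_e · ln(m₀/m_f) = 8770.1 × ln(2.667) = 8770.1 × 0.9808 ≈ 8602.0 m/s.

Δv ≈ 8600 m/s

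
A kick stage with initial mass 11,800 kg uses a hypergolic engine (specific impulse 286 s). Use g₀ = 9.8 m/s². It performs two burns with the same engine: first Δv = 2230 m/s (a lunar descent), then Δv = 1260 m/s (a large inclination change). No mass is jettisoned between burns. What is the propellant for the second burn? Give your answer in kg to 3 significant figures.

propellant for the second burn ≈ 1930 kg

v_e = Isp · g₀ = 286 × 9.8 = 2802.8 m/s.
After the first burn: m = 11800 × exp(−2230/2802.8) = 11800 × 0.45130 = 5,325.34 kg.
After the second burn: m = 5,325.34 × exp(−1260/2802.8) = 5,325.34 × 0.63791 = 3,397.09 kg.
Second-burn propellant = 5,325.34 − 3,397.09 = 1,928.25 kg.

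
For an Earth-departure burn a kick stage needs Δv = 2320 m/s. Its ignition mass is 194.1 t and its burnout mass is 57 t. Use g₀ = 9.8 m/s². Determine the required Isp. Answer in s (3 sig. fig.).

ln(m₀/m_f) = ln(194100/57000) = ln(3.405) = 1.2253.
Using Δv = v_e ln(m₀/m_f): v_e = Δv / ln(m₀/m_f) = 2320 / 1.2253 = 1893.4 m/s.
Isp = v_e / g₀ = 1893.4 / 9.8 = 193.2 s.

Isp ≈ 193 s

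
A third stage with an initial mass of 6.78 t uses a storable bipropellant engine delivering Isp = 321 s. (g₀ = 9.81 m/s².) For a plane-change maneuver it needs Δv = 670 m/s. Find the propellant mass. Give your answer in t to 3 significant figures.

propellant mass ≈ 1.30 t

v_e = Isp · g₀ = 321 × 9.81 = 3149.0 m/s.
Rocket equation: m₀/m_f = exp(Δv / v_e) = exp(670 / 3149.0) = exp(0.2128) = 1.2371.
m_f = 6.78 / 1.2371 = 5.48056 t, so propellant = m₀ − m_f = 6.78 − 5.48056 = 1.29944 t.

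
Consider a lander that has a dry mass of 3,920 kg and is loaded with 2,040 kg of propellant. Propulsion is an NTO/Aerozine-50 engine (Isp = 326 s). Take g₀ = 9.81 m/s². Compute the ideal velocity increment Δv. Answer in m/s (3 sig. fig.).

Δv ≈ 1340 m/s

v_e = Isp · g₀ = 326 × 9.81 = 3198.1 m/s.
m₀ = m_dry + m_prop = 3,920 + 2,040 = 5,960 kg.
Δv = v_e · ln(m₀/m_f) = 3198.1 × ln(1.52) = 3198.1 × 0.4190 ≈ 1339.9 m/s.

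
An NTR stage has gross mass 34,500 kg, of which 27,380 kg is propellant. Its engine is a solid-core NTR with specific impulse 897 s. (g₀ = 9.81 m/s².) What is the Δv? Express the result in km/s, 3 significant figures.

v_e = Isp · g₀ = 897 × 9.81 = 8799.6 m/s.
m_f = m₀ − m_prop = 34,500 − 27,380 = 7,120 kg.
Using Δv = v_e ln(m₀/m_f): Δv = v_e · ln(m₀/m_f) = 8799.6 × ln(4.846) = 8799.6 × 1.5781 ≈ 13886.2 m/s.

Δv ≈ 13.9 km/s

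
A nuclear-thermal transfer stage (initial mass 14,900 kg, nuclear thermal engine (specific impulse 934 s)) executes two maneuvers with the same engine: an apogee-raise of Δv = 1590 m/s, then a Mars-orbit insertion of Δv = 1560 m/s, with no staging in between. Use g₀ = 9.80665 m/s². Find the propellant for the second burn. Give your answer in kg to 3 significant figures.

propellant for the second burn ≈ 1960 kg

v_e = Isp · g₀ = 934 × 9.80665 = 9159.4 m/s.
After the first burn: m = 14900 × exp(−1590/9159.4) = 14900 × 0.84064 = 12,525.5 kg.
After the second burn: m = 12,525.5 × exp(−1560/9159.4) = 12,525.5 × 0.84340 = 10,564 kg.
Second-burn propellant = 12,525.5 − 10,564 = 1,961.5 kg.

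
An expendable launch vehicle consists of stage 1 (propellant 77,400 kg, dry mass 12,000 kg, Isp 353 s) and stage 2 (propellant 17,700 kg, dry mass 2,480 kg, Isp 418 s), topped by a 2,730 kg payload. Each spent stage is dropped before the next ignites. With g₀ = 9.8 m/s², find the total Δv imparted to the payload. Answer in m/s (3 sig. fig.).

Ignition mass of stage 1 = 77,400+12,000 + 17,700+2,480 + 2,730 = 112,310 kg.
Stage 1: m₀ = 112,310 kg, m_f = 112,310 − 77,400 = 34,910 kg; Δv = 353×9.8×ln(3.217) = 3459.4×1.1685 ≈ 4042 m/s.
Stage 2: m₀ = 22,910 kg, m_f = 22,910 − 17,700 = 5,210 kg; Δv = 418×9.8×ln(4.397) = 4096.4×1.4810 ≈ 6067 m/s.
Total Δv = 4042 + 6067 = 10109 m/s.

Δv ≈ 10100 m/s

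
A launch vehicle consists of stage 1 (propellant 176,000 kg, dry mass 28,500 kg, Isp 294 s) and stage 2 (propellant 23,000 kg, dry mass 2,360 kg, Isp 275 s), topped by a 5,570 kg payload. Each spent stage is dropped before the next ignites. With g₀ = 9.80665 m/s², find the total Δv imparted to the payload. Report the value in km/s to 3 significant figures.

Δv ≈ 7.64 km/s

Ignition mass of stage 1 = 176,000+28,500 + 23,000+2,360 + 5,570 = 235,430 kg.
Stage 1: m₀ = 235,430 kg, m_f = 235,430 − 176,000 = 59,430 kg; Δv = 294×9.80665×ln(3.961) = 2883.2×1.3766 ≈ 3969 m/s.
Stage 2: m₀ = 30,930 kg, m_f = 30,930 − 23,000 = 7,930 kg; Δv = 275×9.80665×ln(3.9) = 2696.8×1.3611 ≈ 3671 m/s.
Total Δv = 3969 + 3671 = 7640 m/s.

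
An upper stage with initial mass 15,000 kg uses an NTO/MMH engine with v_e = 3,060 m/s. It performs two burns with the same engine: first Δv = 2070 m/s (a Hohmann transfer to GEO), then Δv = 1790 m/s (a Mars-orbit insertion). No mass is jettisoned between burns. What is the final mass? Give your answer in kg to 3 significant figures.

After the first burn: m = 15000 × exp(−2070/3060.0) = 15000 × 0.50841 = 7,626.15 kg.
After the second burn: m = 7,626.15 × exp(−1790/3060.0) = 7,626.15 × 0.55712 = 4,248.68 kg.

final mass ≈ 4250 kg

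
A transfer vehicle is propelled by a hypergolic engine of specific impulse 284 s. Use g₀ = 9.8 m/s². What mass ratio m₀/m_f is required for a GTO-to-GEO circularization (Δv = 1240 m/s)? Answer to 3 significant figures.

v_e = Isp · g₀ = 284 × 9.8 = 2783.2 m/s.
Rocket equation: m₀/m_f = exp(Δv / v_e) = exp(1240 / 2783.2) = exp(0.4455) = 1.5613.

mass ratio ≈ 1.56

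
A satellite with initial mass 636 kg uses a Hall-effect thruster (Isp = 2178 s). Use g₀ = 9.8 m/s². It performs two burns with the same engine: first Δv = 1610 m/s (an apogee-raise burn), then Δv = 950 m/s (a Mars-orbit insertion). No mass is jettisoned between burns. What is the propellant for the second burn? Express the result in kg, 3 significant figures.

v_e = Isp · g₀ = 2178 × 9.8 = 21344.4 m/s.
After the first burn: m = 636 × exp(−1610/21344.4) = 636 × 0.92734 = 589.788 kg.
After the second burn: m = 589.788 × exp(−950/21344.4) = 589.788 × 0.95647 = 564.115 kg.
Second-burn propellant = 589.788 − 564.115 = 25.673 kg.

propellant for the second burn ≈ 25.7 kg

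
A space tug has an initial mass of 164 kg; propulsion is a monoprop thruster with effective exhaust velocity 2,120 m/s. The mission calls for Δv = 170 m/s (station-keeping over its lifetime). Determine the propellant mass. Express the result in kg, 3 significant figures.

By the Tsiolkovsky rocket equation, m₀/m_f = exp(Δv / v_e) = exp(170 / 2120.0) = exp(0.0802) = 1.0835.
m_f = 164 / 1.0835 = 151.361 kg, so propellant = m₀ − m_f = 164 − 151.361 = 12.639 kg.

propellant mass ≈ 12.6 kg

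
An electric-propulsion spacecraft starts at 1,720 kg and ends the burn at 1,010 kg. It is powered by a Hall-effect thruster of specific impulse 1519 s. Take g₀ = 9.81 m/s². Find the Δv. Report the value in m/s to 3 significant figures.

v_e = Isp · g₀ = 1519 × 9.81 = 14901.4 m/s.
Δv = v_e · ln(m₀/m_f) = 14901.4 × ln(1.703) = 14901.4 × 0.5324 ≈ 7933.1 m/s.

Δv ≈ 7930 m/s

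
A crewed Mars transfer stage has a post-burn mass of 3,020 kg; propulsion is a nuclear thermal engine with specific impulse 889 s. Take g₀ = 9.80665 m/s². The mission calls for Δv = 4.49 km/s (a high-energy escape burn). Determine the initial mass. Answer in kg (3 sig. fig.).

initial mass ≈ 5050 kg

v_e = Isp · g₀ = 889 × 9.80665 = 8718.1 m/s.
By the Tsiolkovsky rocket equation, m₀/m_f = exp(Δv / v_e) = exp(4490 / 8718.1) = exp(0.5150) = 1.6737.
m₀ = m_f × 1.6737 = 3,020 × 1.6737 = 5,054.57 kg.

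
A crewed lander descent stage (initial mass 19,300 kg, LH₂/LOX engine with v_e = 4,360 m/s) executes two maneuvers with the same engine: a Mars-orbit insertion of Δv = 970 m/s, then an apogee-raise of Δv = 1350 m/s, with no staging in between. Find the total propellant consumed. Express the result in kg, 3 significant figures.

After the first burn: m = 19300 × exp(−970/4360.0) = 19300 × 0.80053 = 15,450.2 kg.
After the second burn: m = 15,450.2 × exp(−1350/4360.0) = 15,450.2 × 0.73372 = 11,336.1 kg.
Total propellant = m₀ − m_final = 19300 − 11,336.1 = 7,963.9 kg.

total propellant consumed ≈ 7960 kg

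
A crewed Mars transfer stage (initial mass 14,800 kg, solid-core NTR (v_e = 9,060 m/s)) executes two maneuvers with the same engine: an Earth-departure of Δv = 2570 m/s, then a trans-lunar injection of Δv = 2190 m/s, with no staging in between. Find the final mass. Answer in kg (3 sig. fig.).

After the first burn: m = 14800 × exp(−2570/9060.0) = 14800 × 0.75302 = 11,144.7 kg.
After the second burn: m = 11,144.7 × exp(−2190/9060.0) = 11,144.7 × 0.78527 = 8,751.6 kg.

final mass ≈ 8750 kg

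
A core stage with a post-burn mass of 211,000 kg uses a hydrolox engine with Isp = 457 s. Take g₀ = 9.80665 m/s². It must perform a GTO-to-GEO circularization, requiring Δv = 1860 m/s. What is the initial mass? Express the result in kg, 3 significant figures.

v_e = Isp · g₀ = 457 × 9.80665 = 4481.6 m/s.
m₀/m_f = exp(Δv / v_e) = exp(1860 / 4481.6) = exp(0.4150) = 1.5144.
m₀ = m_f × 1.5144 = 211,000 × 1.5144 = 319,538 kg.

initial mass ≈ 320000 kg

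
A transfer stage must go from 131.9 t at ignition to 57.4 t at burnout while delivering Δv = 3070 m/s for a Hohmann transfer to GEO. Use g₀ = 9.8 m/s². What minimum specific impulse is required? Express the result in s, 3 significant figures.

ln(m₀/m_f) = ln(131900/57400) = ln(2.298) = 0.8320.
Rocket equation: v_e = Δv / ln(m₀/m_f) = 3070 / 0.8320 = 3689.9 m/s.
Isp = v_e / g₀ = 3689.9 / 9.8 = 376.5 s.

Isp ≈ 377 s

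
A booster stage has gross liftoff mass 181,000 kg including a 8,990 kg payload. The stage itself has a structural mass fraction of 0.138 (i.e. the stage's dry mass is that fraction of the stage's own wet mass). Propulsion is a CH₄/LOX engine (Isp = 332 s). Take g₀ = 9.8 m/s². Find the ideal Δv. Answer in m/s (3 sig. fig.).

Δv ≈ 5560 m/s

Stage wet mass = m₀ − payload = 181,000 − 8,990 = 172,010 kg.
Stage dry mass = ε × stage wet mass = 0.138 × 172,010 = 23,737.4 kg.
Burnout mass m_f = stage dry + payload = 23,737.4 + 8,990 = 32,727.4 kg.
v_e = Isp · g₀ = 332 × 9.8 = 3253.6 m/s.
Δv = v_e · ln(181,000/32,727.4) = 3253.6 × ln(5.531) = 3253.6 × 1.7103 ≈ 5565 m/s.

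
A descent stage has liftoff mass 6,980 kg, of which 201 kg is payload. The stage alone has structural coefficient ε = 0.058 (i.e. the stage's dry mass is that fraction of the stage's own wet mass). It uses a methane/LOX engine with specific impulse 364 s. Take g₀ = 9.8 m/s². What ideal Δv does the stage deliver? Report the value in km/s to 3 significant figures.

Stage wet mass = m₀ − payload = 6,980 − 201 = 6,779 kg.
Stage dry mass = ε × stage wet mass = 0.058 × 6,779 = 393.182 kg.
Burnout mass m_f = stage dry + payload = 393.182 + 201 = 594.182 kg.
v_e = Isp · g₀ = 364 × 9.8 = 3567.2 m/s.
Δv = v_e · ln(6,980/594.182) = 3567.2 × ln(11.75) = 3567.2 × 2.4636 ≈ 8788 m/s.

Δv ≈ 8.79 km/s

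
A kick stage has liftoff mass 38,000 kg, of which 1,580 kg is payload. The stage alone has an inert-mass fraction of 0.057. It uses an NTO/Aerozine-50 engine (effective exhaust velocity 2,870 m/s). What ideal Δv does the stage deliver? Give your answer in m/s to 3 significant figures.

Stage wet mass = m₀ − payload = 38,000 − 1,580 = 36,420 kg.
Stage dry mass = ε × stage wet mass = 0.057 × 36,420 = 2,075.94 kg.
Burnout mass m_f = stage dry + payload = 2,075.94 + 1,580 = 3,655.94 kg.
Rocket equation: Δv = v_e · ln(38,000/3,655.94) = 2870.0 × ln(10.39) = 2870.0 × 2.3412 ≈ 6719 m/s.

Δv ≈ 6720 m/s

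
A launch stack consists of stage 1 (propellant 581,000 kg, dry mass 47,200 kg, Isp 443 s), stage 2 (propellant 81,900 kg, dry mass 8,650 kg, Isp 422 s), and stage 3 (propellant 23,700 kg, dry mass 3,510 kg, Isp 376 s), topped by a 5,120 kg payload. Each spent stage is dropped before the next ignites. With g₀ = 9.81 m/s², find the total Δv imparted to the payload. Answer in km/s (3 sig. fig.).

Δv ≈ 15.9 km/s

Ignition mass of stage 1 = 581,000+47,200 + 81,900+8,650 + 23,700+3,510 + 5,120 = 751,080 kg.
Stage 1: m₀ = 751,080 kg, m_f = 751,080 − 581,000 = 170,080 kg; Δv = 443×9.81×ln(4.416) = 4345.8×1.4852 ≈ 6455 m/s.
Stage 2: m₀ = 122,880 kg, m_f = 122,880 − 81,900 = 40,980 kg; Δv = 422×9.81×ln(2.999) = 4139.8×1.0981 ≈ 4546 m/s.
Stage 3: m₀ = 32,330 kg, m_f = 32,330 − 23,700 = 8,630 kg; Δv = 376×9.81×ln(3.746) = 3688.6×1.3208 ≈ 4872 m/s.
Total Δv = 6455 + 4546 + 4872 = 15873 m/s.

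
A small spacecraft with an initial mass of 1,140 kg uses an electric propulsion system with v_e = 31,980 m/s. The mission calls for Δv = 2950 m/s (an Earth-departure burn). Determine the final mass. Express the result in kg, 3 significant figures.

final mass ≈ 1040 kg

By the Tsiolkovsky rocket equation, m₀/m_f = exp(Δv / v_e) = exp(2950 / 31980.0) = exp(0.0922) = 1.0966.
m_f = m₀ / 1.0966 = 1,140 / 1.0966 = 1,039.58 kg.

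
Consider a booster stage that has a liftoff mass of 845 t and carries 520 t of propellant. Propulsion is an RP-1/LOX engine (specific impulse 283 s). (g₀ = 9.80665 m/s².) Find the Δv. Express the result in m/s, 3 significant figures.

Δv ≈ 2650 m/s

v_e = Isp · g₀ = 283 × 9.80665 = 2775.3 m/s.
m_f = m₀ − m_prop = 845 − 520 = 325 t.
From the ideal rocket equation, Δv = v_e · ln(m₀/m_f) = 2775.3 × ln(2.6) = 2775.3 × 0.9555 ≈ 2651.8 m/s.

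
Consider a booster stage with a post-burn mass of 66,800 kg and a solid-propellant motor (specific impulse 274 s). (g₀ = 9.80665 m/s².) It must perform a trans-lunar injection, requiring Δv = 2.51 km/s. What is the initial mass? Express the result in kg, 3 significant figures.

v_e = Isp · g₀ = 274 × 9.80665 = 2687.0 m/s.
By the Tsiolkovsky rocket equation, m₀/m_f = exp(Δv / v_e) = exp(2510 / 2687.0) = exp(0.9341) = 2.5450.
m₀ = m_f × 2.5450 = 66,800 × 2.5450 = 170,006 kg.

initial mass ≈ 170000 kg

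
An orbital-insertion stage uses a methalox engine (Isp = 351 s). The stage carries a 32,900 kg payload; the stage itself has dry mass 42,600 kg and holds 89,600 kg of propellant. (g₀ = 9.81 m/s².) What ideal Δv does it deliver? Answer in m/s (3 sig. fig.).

Δv ≈ 2690 m/s

v_e = Isp · g₀ = 351 × 9.81 = 3443.3 m/s.
m₀ = payload + dry + propellant = 32,900 + 42,600 + 89,600 = 165,100 kg.
m_f = payload + dry = 32,900 + 42,600 = 75,500 kg.
Δv = v_e · ln(m₀/m_f) = 3443.3 × ln(2.187) = 3443.3 × 0.7824 ≈ 2694.1 m/s.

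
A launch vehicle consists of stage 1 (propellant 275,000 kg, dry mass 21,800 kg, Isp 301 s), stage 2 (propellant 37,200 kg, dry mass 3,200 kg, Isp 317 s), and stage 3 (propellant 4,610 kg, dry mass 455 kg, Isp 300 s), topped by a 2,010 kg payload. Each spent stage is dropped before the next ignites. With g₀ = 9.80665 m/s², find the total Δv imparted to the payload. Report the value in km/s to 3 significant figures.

Ignition mass of stage 1 = 275,000+21,800 + 37,200+3,200 + 4,610+455 + 2,010 = 344,275 kg.
Stage 1: m₀ = 344,275 kg, m_f = 344,275 − 275,000 = 69,275 kg; Δv = 301×9.80665×ln(4.97) = 2951.8×1.6034 ≈ 4733 m/s.
Stage 2: m₀ = 47,475 kg, m_f = 47,475 − 37,200 = 10,275 kg; Δv = 317×9.80665×ln(4.62) = 3108.7×1.5305 ≈ 4758 m/s.
Stage 3: m₀ = 7,075 kg, m_f = 7,075 − 4,610 = 2,465 kg; Δv = 300×9.80665×ln(2.87) = 2942.0×1.0544 ≈ 3102 m/s.
Total Δv = 4733 + 4758 + 3102 = 12593 m/s.

Δv ≈ 12.6 km/s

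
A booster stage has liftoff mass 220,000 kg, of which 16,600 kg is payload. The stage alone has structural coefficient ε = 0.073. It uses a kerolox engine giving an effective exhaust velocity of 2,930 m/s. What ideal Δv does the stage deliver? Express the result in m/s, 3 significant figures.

Δv ≈ 5700 m/s

Stage wet mass = m₀ − payload = 220,000 − 16,600 = 203,400 kg.
Stage dry mass = ε × stage wet mass = 0.073 × 203,400 = 14,848.2 kg.
Burnout mass m_f = stage dry + payload = 14,848.2 + 16,600 = 31,448.2 kg.
Δv = v_e · ln(220,000/31,448.2) = 2930.0 × ln(6.996) = 2930.0 × 1.9453 ≈ 5700 m/s.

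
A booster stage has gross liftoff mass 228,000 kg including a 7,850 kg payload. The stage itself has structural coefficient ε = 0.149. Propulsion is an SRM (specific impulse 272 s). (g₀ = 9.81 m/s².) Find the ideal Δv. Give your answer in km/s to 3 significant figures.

Stage wet mass = m₀ − payload = 228,000 − 7,850 = 220,150 kg.
Stage dry mass = ε × stage wet mass = 0.149 × 220,150 = 32,802.4 kg.
Burnout mass m_f = stage dry + payload = 32,802.4 + 7,850 = 40,652.4 kg.
v_e = Isp · g₀ = 272 × 9.81 = 2668.3 m/s.
By the Tsiolkovsky rocket equation, Δv = v_e · ln(228,000/40,652.4) = 2668.3 × ln(5.609) = 2668.3 × 1.7243 ≈ 4601 m/s.

Δv ≈ 4.60 km/s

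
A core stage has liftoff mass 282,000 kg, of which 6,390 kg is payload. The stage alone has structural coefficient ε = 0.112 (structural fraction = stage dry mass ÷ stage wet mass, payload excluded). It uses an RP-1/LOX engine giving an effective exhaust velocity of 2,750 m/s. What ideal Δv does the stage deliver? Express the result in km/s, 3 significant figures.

Δv ≈ 5.57 km/s

Stage wet mass = m₀ − payload = 282,000 − 6,390 = 275,610 kg.
Stage dry mass = ε × stage wet mass = 0.112 × 275,610 = 30,868.3 kg.
Burnout mass m_f = stage dry + payload = 30,868.3 + 6,390 = 37,258.3 kg.
Δv = v_e · ln(282,000/37,258.3) = 2750.0 × ln(7.569) = 2750.0 × 2.0240 ≈ 5566 m/s.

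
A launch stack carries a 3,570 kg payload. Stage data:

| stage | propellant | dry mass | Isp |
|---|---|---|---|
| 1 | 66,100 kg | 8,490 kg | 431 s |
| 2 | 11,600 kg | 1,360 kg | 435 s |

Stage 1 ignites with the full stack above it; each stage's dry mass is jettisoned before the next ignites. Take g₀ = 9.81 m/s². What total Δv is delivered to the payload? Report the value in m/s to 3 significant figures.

Ignition mass of stage 1 = 66,100+8,490 + 11,600+1,360 + 3,570 = 91,120 kg.
Stage 1: m₀ = 91,120 kg, m_f = 91,120 − 66,100 = 25,020 kg; Δv = 431×9.81×ln(3.642) = 4228.1×1.2925 ≈ 5465 m/s.
Stage 2: m₀ = 16,530 kg, m_f = 16,530 − 11,600 = 4,930 kg; Δv = 435×9.81×ln(3.353) = 4267.4×1.2098 ≈ 5163 m/s.
Total Δv = 5465 + 5163 = 10628 m/s.

Δv ≈ 10600 m/s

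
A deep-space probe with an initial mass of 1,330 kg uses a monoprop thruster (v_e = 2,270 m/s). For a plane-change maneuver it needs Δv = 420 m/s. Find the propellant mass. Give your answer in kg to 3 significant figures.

m₀/m_f = exp(Δv / v_e) = exp(420 / 2270.0) = exp(0.1850) = 1.2032.
m_f = 1,330 / 1.2032 = 1,105.39 kg, so propellant = m₀ − m_f = 1,330 − 1,105.39 = 224.61 kg.

propellant mass ≈ 225 kg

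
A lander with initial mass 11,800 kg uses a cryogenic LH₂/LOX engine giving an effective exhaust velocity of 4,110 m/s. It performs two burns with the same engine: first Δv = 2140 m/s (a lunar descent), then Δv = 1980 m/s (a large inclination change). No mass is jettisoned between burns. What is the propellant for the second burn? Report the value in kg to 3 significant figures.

propellant for the second burn ≈ 2680 kg

After the first burn: m = 11800 × exp(−2140/4110.0) = 11800 × 0.59412 = 7,010.62 kg.
After the second burn: m = 7,010.62 × exp(−1980/4110.0) = 7,010.62 × 0.61770 = 4,330.46 kg.
Second-burn propellant = 7,010.62 − 4,330.46 = 2,680.16 kg.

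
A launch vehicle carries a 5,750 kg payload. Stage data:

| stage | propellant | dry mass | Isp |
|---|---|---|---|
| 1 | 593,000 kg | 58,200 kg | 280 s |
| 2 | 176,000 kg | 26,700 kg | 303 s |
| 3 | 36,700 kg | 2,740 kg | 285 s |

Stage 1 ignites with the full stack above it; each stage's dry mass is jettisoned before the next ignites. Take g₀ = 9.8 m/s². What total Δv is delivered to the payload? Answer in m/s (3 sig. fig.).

Ignition mass of stage 1 = 593,000+58,200 + 176,000+26,700 + 36,700+2,740 + 5,750 = 899,090 kg.
Stage 1: m₀ = 899,090 kg, m_f = 899,090 − 593,000 = 306,090 kg; Δv = 280×9.8×ln(2.937) = 2744.0×1.0775 ≈ 2957 m/s.
Stage 2: m₀ = 247,890 kg, m_f = 247,890 − 176,000 = 71,890 kg; Δv = 303×9.8×ln(3.448) = 2969.4×1.2378 ≈ 3676 m/s.
Stage 3: m₀ = 45,190 kg, m_f = 45,190 − 36,700 = 8,490 kg; Δv = 285×9.8×ln(5.323) = 2793.0×1.6720 ≈ 4670 m/s.
Total Δv = 2957 + 3676 + 4670 = 11303 m/s.

Δv ≈ 11300 m/s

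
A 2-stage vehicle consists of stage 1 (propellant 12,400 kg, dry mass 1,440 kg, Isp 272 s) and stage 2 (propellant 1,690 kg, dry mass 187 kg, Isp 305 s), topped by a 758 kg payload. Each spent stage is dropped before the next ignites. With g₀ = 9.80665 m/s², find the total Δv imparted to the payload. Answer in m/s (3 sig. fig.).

Ignition mass of stage 1 = 12,400+1,440 + 1,690+187 + 758 = 16,475 kg.
Stage 1: m₀ = 16,475 kg, m_f = 16,475 − 12,400 = 4,075 kg; Δv = 272×9.80665×ln(4.043) = 2667.4×1.3970 ≈ 3726 m/s.
Stage 2: m₀ = 2,635 kg, m_f = 2,635 − 1,690 = 945 kg; Δv = 305×9.80665×ln(2.788) = 2991.0×1.0255 ≈ 3067 m/s.
Total Δv = 3726 + 3067 = 6793 m/s.

Δv ≈ 6790 m/s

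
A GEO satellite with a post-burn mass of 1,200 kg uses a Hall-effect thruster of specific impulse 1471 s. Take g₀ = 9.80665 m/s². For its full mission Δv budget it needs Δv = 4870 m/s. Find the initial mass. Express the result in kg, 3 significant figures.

initial mass ≈ 1680 kg

v_e = Isp · g₀ = 1471 × 9.80665 = 14425.6 m/s.
m₀/m_f = exp(Δv / v_e) = exp(4870 / 14425.6) = exp(0.3376) = 1.4016.
m₀ = m_f × 1.4016 = 1,200 × 1.4016 = 1,681.92 kg.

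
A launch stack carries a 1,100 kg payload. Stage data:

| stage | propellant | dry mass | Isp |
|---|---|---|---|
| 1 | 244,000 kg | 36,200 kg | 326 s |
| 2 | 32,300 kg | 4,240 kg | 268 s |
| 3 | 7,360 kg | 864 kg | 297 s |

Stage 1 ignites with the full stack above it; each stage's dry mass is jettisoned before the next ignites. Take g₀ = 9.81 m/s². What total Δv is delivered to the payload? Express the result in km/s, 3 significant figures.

Δv ≈ 12.2 km/s

Ignition mass of stage 1 = 244,000+36,200 + 32,300+4,240 + 7,360+864 + 1,100 = 326,064 kg.
Stage 1: m₀ = 326,064 kg, m_f = 326,064 − 244,000 = 82,064 kg; Δv = 326×9.81×ln(3.973) = 3198.1×1.3796 ≈ 4412 m/s.
Stage 2: m₀ = 45,864 kg, m_f = 45,864 − 32,300 = 13,564 kg; Δv = 268×9.81×ln(3.381) = 2629.1×1.2183 ≈ 3203 m/s.
Stage 3: m₀ = 9,324 kg, m_f = 9,324 − 7,360 = 1,964 kg; Δv = 297×9.81×ln(4.747) = 2913.6×1.5576 ≈ 4538 m/s.
Total Δv = 4412 + 3203 + 4538 = 12153 m/s.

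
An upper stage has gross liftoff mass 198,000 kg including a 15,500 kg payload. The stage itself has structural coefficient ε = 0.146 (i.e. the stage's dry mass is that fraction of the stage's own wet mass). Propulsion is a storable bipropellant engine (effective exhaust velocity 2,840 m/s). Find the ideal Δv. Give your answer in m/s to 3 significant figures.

Δv ≈ 4390 m/s

Stage wet mass = m₀ − payload = 198,000 − 15,500 = 182,500 kg.
Stage dry mass = ε × stage wet mass = 0.146 × 182,500 = 26,645 kg.
Burnout mass m_f = stage dry + payload = 26,645 + 15,500 = 42,145 kg.
Δv = v_e · ln(198,000/42,145) = 2840.0 × ln(4.698) = 2840.0 × 1.5472 ≈ 4394 m/s.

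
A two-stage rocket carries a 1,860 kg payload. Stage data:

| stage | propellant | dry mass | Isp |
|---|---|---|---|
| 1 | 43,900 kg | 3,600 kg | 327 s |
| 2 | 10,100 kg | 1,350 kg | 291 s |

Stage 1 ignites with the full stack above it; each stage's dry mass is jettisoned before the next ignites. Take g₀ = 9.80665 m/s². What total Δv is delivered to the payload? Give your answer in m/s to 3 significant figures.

Ignition mass of stage 1 = 43,900+3,600 + 10,100+1,350 + 1,860 = 60,810 kg.
Stage 1: m₀ = 60,810 kg, m_f = 60,810 − 43,900 = 16,910 kg; Δv = 327×9.80665×ln(3.596) = 3206.8×1.2798 ≈ 4104 m/s.
Stage 2: m₀ = 13,310 kg, m_f = 13,310 − 10,100 = 3,210 kg; Δv = 291×9.80665×ln(4.146) = 2853.7×1.4222 ≈ 4059 m/s.
Total Δv = 4104 + 4059 = 8163 m/s.

Δv ≈ 8160 m/s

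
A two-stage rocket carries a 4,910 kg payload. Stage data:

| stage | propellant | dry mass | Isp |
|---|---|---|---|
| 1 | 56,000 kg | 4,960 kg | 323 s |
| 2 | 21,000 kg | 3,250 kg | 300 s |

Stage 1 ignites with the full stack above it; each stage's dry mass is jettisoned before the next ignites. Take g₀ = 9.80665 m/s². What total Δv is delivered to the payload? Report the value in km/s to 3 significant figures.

Δv ≈ 6.82 km/s

Ignition mass of stage 1 = 56,000+4,960 + 21,000+3,250 + 4,910 = 90,120 kg.
Stage 1: m₀ = 90,120 kg, m_f = 90,120 − 56,000 = 34,120 kg; Δv = 323×9.80665×ln(2.641) = 3167.5×0.9713 ≈ 3077 m/s.
Stage 2: m₀ = 29,160 kg, m_f = 29,160 − 21,000 = 8,160 kg; Δv = 300×9.80665×ln(3.574) = 2942.0×1.2736 ≈ 3747 m/s.
Total Δv = 3077 + 3747 = 6824 m/s.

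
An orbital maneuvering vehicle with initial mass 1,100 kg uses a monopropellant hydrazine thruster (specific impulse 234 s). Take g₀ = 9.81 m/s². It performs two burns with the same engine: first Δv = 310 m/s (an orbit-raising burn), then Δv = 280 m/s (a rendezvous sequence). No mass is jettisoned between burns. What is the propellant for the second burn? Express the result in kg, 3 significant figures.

v_e = Isp · g₀ = 234 × 9.81 = 2295.5 m/s.
After the first burn: m = 1100 × exp(−310/2295.5) = 1100 × 0.87368 = 961.048 kg.
After the second burn: m = 961.048 × exp(−280/2295.5) = 961.048 × 0.88517 = 850.691 kg.
Second-burn propellant = 961.048 − 850.691 = 110.357 kg.

propellant for the second burn ≈ 110 kg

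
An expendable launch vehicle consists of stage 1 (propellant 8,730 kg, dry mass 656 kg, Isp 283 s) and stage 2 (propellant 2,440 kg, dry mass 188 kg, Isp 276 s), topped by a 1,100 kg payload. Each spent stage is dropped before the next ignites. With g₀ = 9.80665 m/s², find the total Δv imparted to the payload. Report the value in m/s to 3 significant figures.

Ignition mass of stage 1 = 8,730+656 + 2,440+188 + 1,100 = 13,114 kg.
Stage 1: m₀ = 13,114 kg, m_f = 13,114 − 8,730 = 4,384 kg; Δv = 283×9.80665×ln(2.991) = 2775.3×1.0957 ≈ 3041 m/s.
Stage 2: m₀ = 3,728 kg, m_f = 3,728 − 2,440 = 1,288 kg; Δv = 276×9.80665×ln(2.894) = 2706.6×1.0628 ≈ 2877 m/s.
Total Δv = 3041 + 2877 = 5918 m/s.

Δv ≈ 5920 m/s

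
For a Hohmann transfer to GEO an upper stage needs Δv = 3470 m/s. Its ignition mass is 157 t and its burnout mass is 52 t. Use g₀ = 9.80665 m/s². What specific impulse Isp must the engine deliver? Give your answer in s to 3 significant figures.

Isp ≈ 320 s

ln(m₀/m_f) = ln(157000/52000) = ln(3.019) = 1.1050.
Using Δv = v_e ln(m₀/m_f): v_e = Δv / ln(m₀/m_f) = 3470 / 1.1050 = 3140.3 m/s.
Isp = v_e / g₀ = 3140.3 / 9.80665 = 320.2 s.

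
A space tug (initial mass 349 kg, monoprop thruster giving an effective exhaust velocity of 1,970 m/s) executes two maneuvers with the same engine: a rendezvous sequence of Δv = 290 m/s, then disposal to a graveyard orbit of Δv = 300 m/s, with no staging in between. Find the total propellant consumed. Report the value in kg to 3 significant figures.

total propellant consumed ≈ 90.3 kg

After the first burn: m = 349 × exp(−290/1970.0) = 349 × 0.86311 = 301.225 kg.
After the second burn: m = 301.225 × exp(−300/1970.0) = 301.225 × 0.85874 = 258.674 kg.
Total propellant = m₀ − m_final = 349 − 258.674 = 90.326 kg.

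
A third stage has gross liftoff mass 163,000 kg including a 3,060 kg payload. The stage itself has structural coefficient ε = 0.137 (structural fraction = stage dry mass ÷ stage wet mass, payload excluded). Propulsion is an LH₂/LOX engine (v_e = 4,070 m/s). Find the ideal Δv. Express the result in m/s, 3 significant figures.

Stage wet mass = m₀ − payload = 163,000 − 3,060 = 159,940 kg.
Stage dry mass = ε × stage wet mass = 0.137 × 159,940 = 21,911.8 kg.
Burnout mass m_f = stage dry + payload = 21,911.8 + 3,060 = 24,971.8 kg.
By the Tsiolkovsky rocket equation, Δv = v_e · ln(163,000/24,971.8) = 4070.0 × ln(6.527) = 4070.0 × 1.8760 ≈ 7635 m/s.

Δv ≈ 7640 m/s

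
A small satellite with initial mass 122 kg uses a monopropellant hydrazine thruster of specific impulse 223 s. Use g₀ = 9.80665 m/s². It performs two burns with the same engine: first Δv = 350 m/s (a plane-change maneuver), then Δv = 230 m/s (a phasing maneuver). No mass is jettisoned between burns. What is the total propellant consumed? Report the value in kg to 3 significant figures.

v_e = Isp · g₀ = 223 × 9.80665 = 2186.9 m/s.
After the first burn: m = 122 × exp(−350/2186.9) = 122 × 0.85211 = 103.957 kg.
After the second burn: m = 103.957 × exp(−230/2186.9) = 103.957 × 0.90017 = 93.579 kg.
Total propellant = m₀ − m_final = 122 − 93.579 = 28.421 kg.

total propellant consumed ≈ 28.4 kg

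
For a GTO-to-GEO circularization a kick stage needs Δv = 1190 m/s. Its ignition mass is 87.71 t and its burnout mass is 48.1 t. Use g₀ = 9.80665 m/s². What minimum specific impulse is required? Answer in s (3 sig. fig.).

ln(m₀/m_f) = ln(87710/48100) = ln(1.823) = 0.6008.
v_e = Δv / ln(m₀/m_f) = 1190 / 0.6008 = 1980.8 m/s.
Isp = v_e / g₀ = 1980.8 / 9.80665 = 202.0 s.

Isp ≈ 202 s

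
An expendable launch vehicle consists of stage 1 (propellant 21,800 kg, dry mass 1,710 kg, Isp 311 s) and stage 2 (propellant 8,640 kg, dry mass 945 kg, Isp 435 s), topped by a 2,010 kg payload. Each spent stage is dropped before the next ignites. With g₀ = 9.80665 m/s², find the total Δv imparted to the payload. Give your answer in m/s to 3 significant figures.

Δv ≈ 8790 m/s

Ignition mass of stage 1 = 21,800+1,710 + 8,640+945 + 2,010 = 35,105 kg.
Stage 1: m₀ = 35,105 kg, m_f = 35,105 − 21,800 = 13,305 kg; Δv = 311×9.80665×ln(2.638) = 3049.9×0.9702 ≈ 2959 m/s.
Stage 2: m₀ = 11,595 kg, m_f = 11,595 − 8,640 = 2,955 kg; Δv = 435×9.80665×ln(3.924) = 4265.9×1.3671 ≈ 5832 m/s.
Total Δv = 2959 + 5832 = 8791 m/s.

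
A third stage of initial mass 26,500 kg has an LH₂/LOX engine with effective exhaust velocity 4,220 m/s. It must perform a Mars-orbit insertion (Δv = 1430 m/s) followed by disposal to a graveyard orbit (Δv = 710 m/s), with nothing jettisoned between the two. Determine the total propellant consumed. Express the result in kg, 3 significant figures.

total propellant consumed ≈ 10500 kg

After the first burn: m = 26500 × exp(−1430/4220.0) = 26500 × 0.71258 = 18,883.4 kg.
After the second burn: m = 18,883.4 × exp(−710/4220.0) = 18,883.4 × 0.84515 = 15,959.3 kg.
Total propellant = m₀ − m_final = 26500 − 15,959.3 = 10,540.7 kg.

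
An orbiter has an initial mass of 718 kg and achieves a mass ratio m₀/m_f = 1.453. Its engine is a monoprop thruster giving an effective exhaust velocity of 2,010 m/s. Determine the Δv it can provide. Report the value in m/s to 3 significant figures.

Δv = v_e · ln(1.453) = 2010.0 × 0.3736 ≈ 751.0 m/s.

Δv ≈ 751 m/s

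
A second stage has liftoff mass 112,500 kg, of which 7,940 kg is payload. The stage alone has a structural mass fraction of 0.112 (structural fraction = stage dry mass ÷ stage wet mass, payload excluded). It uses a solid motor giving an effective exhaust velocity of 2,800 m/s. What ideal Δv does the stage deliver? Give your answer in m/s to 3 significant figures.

Δv ≈ 4890 m/s

Stage wet mass = m₀ − payload = 112,500 − 7,940 = 104,560 kg.
Stage dry mass = ε × stage wet mass = 0.112 × 104,560 = 11,710.7 kg.
Burnout mass m_f = stage dry + payload = 11,710.7 + 7,940 = 19,650.7 kg.
Δv = v_e · ln(112,500/19,650.7) = 2800.0 × ln(5.725) = 2800.0 × 1.7448 ≈ 4886 m/s.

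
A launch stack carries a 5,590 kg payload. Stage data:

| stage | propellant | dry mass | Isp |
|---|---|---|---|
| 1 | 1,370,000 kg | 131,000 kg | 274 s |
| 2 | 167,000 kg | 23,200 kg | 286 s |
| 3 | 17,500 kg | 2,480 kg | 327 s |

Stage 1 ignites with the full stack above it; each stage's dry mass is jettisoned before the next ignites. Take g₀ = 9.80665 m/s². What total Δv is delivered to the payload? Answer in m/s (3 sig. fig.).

Ignition mass of stage 1 = 1,370,000+131,000 + 167,000+23,200 + 17,500+2,480 + 5,590 = 1,716,770 kg.
Stage 1: m₀ = 1,716,770 kg, m_f = 1,716,770 − 1,370,000 = 346,770 kg; Δv = 274×9.80665×ln(4.951) = 2687.0×1.5995 ≈ 4298 m/s.
Stage 2: m₀ = 215,770 kg, m_f = 215,770 − 167,000 = 48,770 kg; Δv = 286×9.80665×ln(4.424) = 2804.7×1.4871 ≈ 4171 m/s.
Stage 3: m₀ = 25,570 kg, m_f = 25,570 − 17,500 = 8,070 kg; Δv = 327×9.80665×ln(3.169) = 3206.8×1.1533 ≈ 3698 m/s.
Total Δv = 4298 + 4171 + 3698 = 12167 m/s.

Δv ≈ 12200 m/s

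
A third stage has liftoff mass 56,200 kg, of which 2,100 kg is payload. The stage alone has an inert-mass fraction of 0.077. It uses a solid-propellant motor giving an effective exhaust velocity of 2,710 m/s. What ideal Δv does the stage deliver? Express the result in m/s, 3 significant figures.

Stage wet mass = m₀ − payload = 56,200 − 2,100 = 54,100 kg.
Stage dry mass = ε × stage wet mass = 0.077 × 54,100 = 4,165.7 kg.
Burnout mass m_f = stage dry + payload = 4,165.7 + 2,100 = 6,265.7 kg.
Δv = v_e · ln(56,200/6,265.7) = 2710.0 × ln(8.969) = 2710.0 × 2.1938 ≈ 5945 m/s.

Δv ≈ 5950 m/s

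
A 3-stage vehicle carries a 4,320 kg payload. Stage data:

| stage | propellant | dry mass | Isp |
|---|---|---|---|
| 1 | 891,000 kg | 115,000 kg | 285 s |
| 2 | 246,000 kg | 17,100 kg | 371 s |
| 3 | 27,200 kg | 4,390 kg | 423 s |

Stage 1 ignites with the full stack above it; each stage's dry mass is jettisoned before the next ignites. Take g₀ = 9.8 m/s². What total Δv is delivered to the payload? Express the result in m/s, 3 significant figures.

Ignition mass of stage 1 = 891,000+115,000 + 246,000+17,100 + 27,200+4,390 + 4,320 = 1,305,010 kg.
Stage 1: m₀ = 1,305,010 kg, m_f = 1,305,010 − 891,000 = 414,010 kg; Δv = 285×9.8×ln(3.152) = 2793.0×1.1481 ≈ 3207 m/s.
Stage 2: m₀ = 299,010 kg, m_f = 299,010 − 246,000 = 53,010 kg; Δv = 371×9.8×ln(5.641) = 3635.8×1.7300 ≈ 6290 m/s.
Stage 3: m₀ = 35,910 kg, m_f = 35,910 − 27,200 = 8,710 kg; Δv = 423×9.8×ln(4.123) = 4145.4×1.4165 ≈ 5872 m/s.
Total Δv = 3207 + 6290 + 5872 = 15369 m/s.

Δv ≈ 15400 m/s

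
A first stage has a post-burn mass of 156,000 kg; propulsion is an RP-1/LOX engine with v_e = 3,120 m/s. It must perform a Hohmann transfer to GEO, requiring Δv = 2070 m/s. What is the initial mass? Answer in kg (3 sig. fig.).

m₀/m_f = exp(Δv / v_e) = exp(2070 / 3120.0) = exp(0.6635) = 1.9415.
m₀ = m_f × 1.9415 = 156,000 × 1.9415 = 302,874 kg.

initial mass ≈ 303000 kg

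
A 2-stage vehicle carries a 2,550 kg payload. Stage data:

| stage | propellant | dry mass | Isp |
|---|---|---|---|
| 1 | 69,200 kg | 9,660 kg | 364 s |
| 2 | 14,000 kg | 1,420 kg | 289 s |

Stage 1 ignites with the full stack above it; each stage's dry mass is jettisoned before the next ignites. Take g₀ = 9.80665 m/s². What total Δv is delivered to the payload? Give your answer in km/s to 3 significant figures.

Δv ≈ 8.76 km/s

Ignition mass of stage 1 = 69,200+9,660 + 14,000+1,420 + 2,550 = 96,830 kg.
Stage 1: m₀ = 96,830 kg, m_f = 96,830 − 69,200 = 27,630 kg; Δv = 364×9.80665×ln(3.505) = 3569.6×1.2541 ≈ 4476 m/s.
Stage 2: m₀ = 17,970 kg, m_f = 17,970 − 14,000 = 3,970 kg; Δv = 289×9.80665×ln(4.526) = 2834.1×1.5099 ≈ 4279 m/s.
Total Δv = 4476 + 4279 = 8755 m/s.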